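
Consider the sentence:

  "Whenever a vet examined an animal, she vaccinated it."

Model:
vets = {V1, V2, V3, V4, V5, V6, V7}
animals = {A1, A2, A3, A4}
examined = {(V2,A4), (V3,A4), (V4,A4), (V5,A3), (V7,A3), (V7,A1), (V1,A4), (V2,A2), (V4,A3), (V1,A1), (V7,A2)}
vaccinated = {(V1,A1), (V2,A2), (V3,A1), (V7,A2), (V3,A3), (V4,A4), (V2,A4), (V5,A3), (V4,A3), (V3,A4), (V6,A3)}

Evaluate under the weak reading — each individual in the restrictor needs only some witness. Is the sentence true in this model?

True

"it" takes "an animal" as antecedent — a donkey pronoun bound across the clause boundary.
Weak reading: every vet v with some examined-animal has at least one examined-animal a such that vaccinated(v,a).
Per vet: V1:✓  V2:✓  V3:✓  V4:✓  V5:✓  V7:✓
Every vet in the restrictor has a witness.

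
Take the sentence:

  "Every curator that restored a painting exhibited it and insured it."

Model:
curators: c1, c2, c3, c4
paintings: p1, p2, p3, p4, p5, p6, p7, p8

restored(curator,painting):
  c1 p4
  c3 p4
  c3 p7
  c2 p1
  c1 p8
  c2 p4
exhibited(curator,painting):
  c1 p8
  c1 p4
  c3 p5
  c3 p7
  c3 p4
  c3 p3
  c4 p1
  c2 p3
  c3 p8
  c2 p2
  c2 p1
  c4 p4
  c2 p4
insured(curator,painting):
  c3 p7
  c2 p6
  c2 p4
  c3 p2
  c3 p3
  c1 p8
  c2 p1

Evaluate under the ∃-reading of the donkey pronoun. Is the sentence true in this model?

"it" takes "a painting" as antecedent — a donkey pronoun bound across the clause boundary.
Weak reading: every curator c with some restored-painting has at least one restored-painting p such that exhibited(c,p) ∧ insured(c,p).
Per curator: c1:✓  c2:✓  c3:✓
Every curator in the restrictor has a witness.

True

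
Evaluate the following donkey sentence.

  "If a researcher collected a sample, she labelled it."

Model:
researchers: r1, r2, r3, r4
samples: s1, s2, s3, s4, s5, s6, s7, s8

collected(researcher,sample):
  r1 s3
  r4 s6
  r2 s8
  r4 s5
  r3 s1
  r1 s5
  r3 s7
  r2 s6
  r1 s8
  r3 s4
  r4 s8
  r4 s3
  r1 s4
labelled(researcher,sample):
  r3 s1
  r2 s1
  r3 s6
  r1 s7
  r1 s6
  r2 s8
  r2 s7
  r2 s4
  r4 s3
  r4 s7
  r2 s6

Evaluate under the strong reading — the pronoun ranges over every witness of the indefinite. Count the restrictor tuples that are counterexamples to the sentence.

9

"it" takes "a sample" as antecedent — a donkey pronoun bound across the clause boundary.
Strong reading: for every (r,s) with collected(r,s), labelled(r,s).
Restrictor pairs: (r1,s3) ✗  (r1,s4) ✗  (r1,s5) ✗  (r1,s8) ✗  (r2,s6) ✓  (r2,s8) ✓  (r3,s1) ✓  (r3,s4) ✗  (r3,s7) ✗  (r4,s3) ✓  (r4,s5) ✗  (r4,s6) ✗  (r4,s8) ✗
Counterexamples (restrictor pairs failing the scope): 9.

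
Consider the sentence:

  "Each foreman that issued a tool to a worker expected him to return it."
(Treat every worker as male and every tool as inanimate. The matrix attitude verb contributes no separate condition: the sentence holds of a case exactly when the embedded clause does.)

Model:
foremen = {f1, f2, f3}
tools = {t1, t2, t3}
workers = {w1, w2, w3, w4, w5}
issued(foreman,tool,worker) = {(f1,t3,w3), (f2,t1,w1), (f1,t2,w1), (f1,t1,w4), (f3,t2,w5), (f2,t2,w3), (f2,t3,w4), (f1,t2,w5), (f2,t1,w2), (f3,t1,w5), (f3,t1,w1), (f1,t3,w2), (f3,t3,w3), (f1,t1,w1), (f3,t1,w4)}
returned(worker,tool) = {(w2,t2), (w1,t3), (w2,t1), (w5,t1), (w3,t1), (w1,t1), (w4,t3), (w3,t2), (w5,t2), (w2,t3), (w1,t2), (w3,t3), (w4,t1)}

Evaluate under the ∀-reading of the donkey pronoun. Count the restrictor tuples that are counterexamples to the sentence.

"him" takes "a worker" as antecedent and "it" takes "a tool"; both are donkey pronouns co-varying with the restrictor.
Strong reading: for every (f,t,w) with issued(f,t,w), returned(w,t).
Restrictor triples: (f1,t1,w1)→returned(w1,t1) ✓  (f1,t1,w4)→returned(w4,t1) ✓  (f1,t2,w1)→returned(w1,t2) ✓  (f1,t2,w5)→returned(w5,t2) ✓  (f1,t3,w2)→returned(w2,t3) ✓  (f1,t3,w3)→returned(w3,t3) ✓  (f2,t1,w1)→returned(w1,t1) ✓  (f2,t1,w2)→returned(w2,t1) ✓  (f2,t2,w3)→returned(w3,t2) ✓  (f2,t3,w4)→returned(w4,t3) ✓  (f3,t1,w1)→returned(w1,t1) ✓  (f3,t1,w4)→returned(w4,t1) ✓  (f3,t1,w5)→returned(w5,t1) ✓  (f3,t2,w5)→returned(w5,t2) ✓  (f3,t3,w3)→returned(w3,t3) ✓
Counterexamples (restrictor triples failing the scope): 0.

0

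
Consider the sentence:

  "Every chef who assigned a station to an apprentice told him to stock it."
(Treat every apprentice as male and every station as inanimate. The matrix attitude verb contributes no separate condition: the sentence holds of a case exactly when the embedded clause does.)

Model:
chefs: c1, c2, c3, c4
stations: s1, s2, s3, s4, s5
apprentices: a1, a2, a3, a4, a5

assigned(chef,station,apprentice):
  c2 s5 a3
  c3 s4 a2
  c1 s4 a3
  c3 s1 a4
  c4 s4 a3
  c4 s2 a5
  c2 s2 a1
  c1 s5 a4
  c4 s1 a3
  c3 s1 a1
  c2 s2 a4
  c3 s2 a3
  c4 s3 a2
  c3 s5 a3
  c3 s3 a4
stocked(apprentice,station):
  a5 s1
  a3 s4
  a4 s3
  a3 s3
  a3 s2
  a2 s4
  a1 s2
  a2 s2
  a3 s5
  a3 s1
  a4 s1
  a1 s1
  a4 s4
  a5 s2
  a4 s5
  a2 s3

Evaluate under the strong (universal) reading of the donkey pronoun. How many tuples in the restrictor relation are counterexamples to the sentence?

1

"him" takes "an apprentice" as antecedent and "it" takes "a station"; both are donkey pronouns co-varying with the restrictor.
Strong reading: for every (c,s,a) with assigned(c,s,a), stocked(a,s).
Restrictor triples: (c1,s4,a3)→stocked(a3,s4) ✓  (c1,s5,a4)→stocked(a4,s5) ✓  (c2,s2,a1)→stocked(a1,s2) ✓  (c2,s2,a4)→stocked(a4,s2) ✗  (c2,s5,a3)→stocked(a3,s5) ✓  (c3,s1,a1)→stocked(a1,s1) ✓  (c3,s1,a4)→stocked(a4,s1) ✓  (c3,s2,a3)→stocked(a3,s2) ✓  (c3,s3,a4)→stocked(a4,s3) ✓  (c3,s4,a2)→stocked(a2,s4) ✓  (c3,s5,a3)→stocked(a3,s5) ✓  (c4,s1,a3)→stocked(a3,s1) ✓  (c4,s2,a5)→stocked(a5,s2) ✓  (c4,s3,a2)→stocked(a2,s3) ✓  (c4,s4,a3)→stocked(a3,s4) ✓
Counterexamples (restrictor triples failing the scope): 1.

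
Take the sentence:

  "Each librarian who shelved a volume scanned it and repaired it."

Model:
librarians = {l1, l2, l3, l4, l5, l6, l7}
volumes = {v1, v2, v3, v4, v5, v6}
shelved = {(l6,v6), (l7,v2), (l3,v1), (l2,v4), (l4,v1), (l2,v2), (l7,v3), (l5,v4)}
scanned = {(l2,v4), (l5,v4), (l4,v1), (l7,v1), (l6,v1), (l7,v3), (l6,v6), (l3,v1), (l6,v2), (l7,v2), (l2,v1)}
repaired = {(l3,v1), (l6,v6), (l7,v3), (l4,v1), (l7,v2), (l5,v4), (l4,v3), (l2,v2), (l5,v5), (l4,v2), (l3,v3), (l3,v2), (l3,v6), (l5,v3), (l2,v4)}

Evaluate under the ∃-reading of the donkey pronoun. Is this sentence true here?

True

"it" takes "a volume" as antecedent — a donkey pronoun bound across the clause boundary.
Weak reading: every librarian l with some shelved-volume has at least one shelved-volume v such that scanned(l,v) ∧ repaired(l,v).
Per librarian: l2:✓  l3:✓  l4:✓  l5:✓  l6:✓  l7:✓
Every librarian in the restrictor has a witness.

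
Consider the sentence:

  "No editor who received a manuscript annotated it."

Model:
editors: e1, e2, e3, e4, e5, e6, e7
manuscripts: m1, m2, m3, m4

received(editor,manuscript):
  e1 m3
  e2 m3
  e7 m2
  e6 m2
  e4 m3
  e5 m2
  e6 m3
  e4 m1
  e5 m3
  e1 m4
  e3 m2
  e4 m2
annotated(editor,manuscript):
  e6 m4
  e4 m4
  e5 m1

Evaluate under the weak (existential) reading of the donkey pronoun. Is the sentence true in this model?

True

"it" takes "a manuscript" as antecedent — a donkey pronoun bound across the clause boundary.
Truth condition: for no (e,m) with received(e,m) does annotated(e,m) hold.
Restrictor pairs — does the scope hold? (e1,m3):fails  (e1,m4):fails  (e2,m3):fails  (e3,m2):fails  (e4,m1):fails  (e4,m2):fails  (e4,m3):fails  (e5,m2):fails  (e5,m3):fails  (e6,m2):fails  (e6,m3):fails  (e7,m2):fails
Scope holds for no restrictor pair, so the sentence is true.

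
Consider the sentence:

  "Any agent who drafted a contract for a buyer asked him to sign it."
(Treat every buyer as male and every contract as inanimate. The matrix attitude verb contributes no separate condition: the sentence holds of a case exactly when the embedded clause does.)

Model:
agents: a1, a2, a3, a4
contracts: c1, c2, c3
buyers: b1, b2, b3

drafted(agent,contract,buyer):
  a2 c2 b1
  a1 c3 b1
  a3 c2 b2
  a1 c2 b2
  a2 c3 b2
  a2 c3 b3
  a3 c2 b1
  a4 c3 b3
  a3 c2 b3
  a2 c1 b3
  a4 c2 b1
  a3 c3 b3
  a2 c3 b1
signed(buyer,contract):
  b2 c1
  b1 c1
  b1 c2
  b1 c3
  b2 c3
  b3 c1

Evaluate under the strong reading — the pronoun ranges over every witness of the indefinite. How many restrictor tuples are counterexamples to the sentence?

6

"him" takes "a buyer" as antecedent and "it" takes "a contract"; both are donkey pronouns co-varying with the restrictor.
Strong reading: for every (a,c,b) with drafted(a,c,b), signed(b,c).
Restrictor triples: (a1,c2,b2)→signed(b2,c2) ✗  (a1,c3,b1)→signed(b1,c3) ✓  (a2,c1,b3)→signed(b3,c1) ✓  (a2,c2,b1)→signed(b1,c2) ✓  (a2,c3,b1)→signed(b1,c3) ✓  (a2,c3,b2)→signed(b2,c3) ✓  (a2,c3,b3)→signed(b3,c3) ✗  (a3,c2,b1)→signed(b1,c2) ✓  (a3,c2,b2)→signed(b2,c2) ✗  (a3,c2,b3)→signed(b3,c2) ✗  (a3,c3,b3)→signed(b3,c3) ✗  (a4,c2,b1)→signed(b1,c2) ✓  (a4,c3,b3)→signed(b3,c3) ✗
Counterexamples (restrictor triples failing the scope): 6.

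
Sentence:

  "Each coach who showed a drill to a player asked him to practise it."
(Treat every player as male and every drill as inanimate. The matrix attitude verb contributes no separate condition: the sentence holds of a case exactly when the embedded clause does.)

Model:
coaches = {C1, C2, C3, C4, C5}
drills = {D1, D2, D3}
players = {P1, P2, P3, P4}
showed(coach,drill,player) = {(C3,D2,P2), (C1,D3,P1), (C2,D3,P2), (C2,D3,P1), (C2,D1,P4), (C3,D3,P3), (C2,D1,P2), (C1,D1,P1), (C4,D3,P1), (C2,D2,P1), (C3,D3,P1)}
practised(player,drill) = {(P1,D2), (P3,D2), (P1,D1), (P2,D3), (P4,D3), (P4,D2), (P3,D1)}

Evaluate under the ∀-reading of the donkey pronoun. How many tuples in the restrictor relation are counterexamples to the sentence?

8

"him" takes "a player" as antecedent and "it" takes "a drill"; both are donkey pronouns co-varying with the restrictor.
Strong reading: for every (c,d,p) with showed(c,d,p), practised(p,d).
Restrictor triples: (C1,D1,P1)→practised(P1,D1) ✓  (C1,D3,P1)→practised(P1,D3) ✗  (C2,D1,P2)→practised(P2,D1) ✗  (C2,D1,P4)→practised(P4,D1) ✗  (C2,D2,P1)→practised(P1,D2) ✓  (C2,D3,P1)→practised(P1,D3) ✗  (C2,D3,P2)→practised(P2,D3) ✓  (C3,D2,P2)→practised(P2,D2) ✗  (C3,D3,P1)→practised(P1,D3) ✗  (C3,D3,P3)→practised(P3,D3) ✗  (C4,D3,P1)→practised(P1,D3) ✗
Counterexamples (restrictor triples failing the scope): 8.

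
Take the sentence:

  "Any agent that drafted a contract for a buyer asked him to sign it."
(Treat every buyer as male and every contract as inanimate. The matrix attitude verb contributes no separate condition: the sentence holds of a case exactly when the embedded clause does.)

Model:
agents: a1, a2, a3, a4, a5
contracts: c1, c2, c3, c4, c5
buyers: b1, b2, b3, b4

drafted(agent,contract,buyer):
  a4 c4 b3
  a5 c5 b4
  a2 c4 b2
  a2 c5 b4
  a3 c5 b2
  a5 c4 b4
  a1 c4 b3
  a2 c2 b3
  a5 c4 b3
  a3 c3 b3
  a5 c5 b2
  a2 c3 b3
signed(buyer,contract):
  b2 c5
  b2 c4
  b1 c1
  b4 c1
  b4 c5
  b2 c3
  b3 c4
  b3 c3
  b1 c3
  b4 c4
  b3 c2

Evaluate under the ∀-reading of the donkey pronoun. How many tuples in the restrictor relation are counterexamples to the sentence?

"him" takes "a buyer" as antecedent and "it" takes "a contract"; both are donkey pronouns co-varying with the restrictor.
Strong reading: for every (a,c,b) with drafted(a,c,b), signed(b,c).
Restrictor triples: (a1,c4,b3)→signed(b3,c4) ✓  (a2,c2,b3)→signed(b3,c2) ✓  (a2,c3,b3)→signed(b3,c3) ✓  (a2,c4,b2)→signed(b2,c4) ✓  (a2,c5,b4)→signed(b4,c5) ✓  (a3,c3,b3)→signed(b3,c3) ✓  (a3,c5,b2)→signed(b2,c5) ✓  (a4,c4,b3)→signed(b3,c4) ✓  (a5,c4,b3)→signed(b3,c4) ✓  (a5,c4,b4)→signed(b4,c4) ✓  (a5,c5,b2)→signed(b2,c5) ✓  (a5,c5,b4)→signed(b4,c5) ✓
Counterexamples (restrictor triples failing the scope): 0.

0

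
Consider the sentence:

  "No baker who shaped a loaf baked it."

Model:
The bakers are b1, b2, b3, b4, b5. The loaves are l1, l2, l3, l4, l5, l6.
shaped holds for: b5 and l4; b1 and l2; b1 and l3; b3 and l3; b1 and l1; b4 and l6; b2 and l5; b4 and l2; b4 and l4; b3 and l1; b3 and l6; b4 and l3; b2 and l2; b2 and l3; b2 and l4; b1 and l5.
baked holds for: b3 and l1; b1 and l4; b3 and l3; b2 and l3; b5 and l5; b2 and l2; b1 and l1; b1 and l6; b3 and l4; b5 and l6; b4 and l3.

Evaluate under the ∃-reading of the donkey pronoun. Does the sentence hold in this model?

"it" takes "a loaf" as antecedent — a donkey pronoun bound across the clause boundary.
Truth condition: for no (b,l) with shaped(b,l) does baked(b,l) hold.
Restrictor pairs — does the scope hold? (b1,l1):holds  (b1,l2):fails  (b1,l3):fails  (b1,l5):fails  (b2,l2):holds  (b2,l3):holds  (b2,l4):fails  (b2,l5):fails  (b3,l1):holds  (b3,l3):holds  (b3,l6):fails  (b4,l2):fails  (b4,l3):holds  (b4,l4):fails  (b4,l6):fails  (b5,l4):fails
Scope holds for 6 pair(s), so the sentence is false.

False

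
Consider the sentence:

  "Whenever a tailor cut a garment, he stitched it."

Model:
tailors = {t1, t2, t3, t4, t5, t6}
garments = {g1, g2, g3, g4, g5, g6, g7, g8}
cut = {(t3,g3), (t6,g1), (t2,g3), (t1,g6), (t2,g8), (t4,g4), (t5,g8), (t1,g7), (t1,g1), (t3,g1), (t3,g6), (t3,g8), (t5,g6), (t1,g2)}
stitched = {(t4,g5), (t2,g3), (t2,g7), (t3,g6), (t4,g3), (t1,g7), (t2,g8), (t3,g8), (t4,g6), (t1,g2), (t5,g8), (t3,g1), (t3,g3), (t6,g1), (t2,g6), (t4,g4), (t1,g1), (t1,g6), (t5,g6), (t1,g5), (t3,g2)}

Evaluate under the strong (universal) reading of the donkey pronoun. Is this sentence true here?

True

"it" takes "a garment" as antecedent — a donkey pronoun bound across the clause boundary.
Strong reading: for every (t,g) with cut(t,g), stitched(t,g).
Restrictor pairs: (t1,g1) ✓  (t1,g2) ✓  (t1,g6) ✓  (t1,g7) ✓  (t2,g3) ✓  (t2,g8) ✓  (t3,g1) ✓  (t3,g3) ✓  (t3,g6) ✓  (t3,g8) ✓  (t4,g4) ✓  (t5,g6) ✓  (t5,g8) ✓  (t6,g1) ✓
Every restrictor pair satisfies the scope.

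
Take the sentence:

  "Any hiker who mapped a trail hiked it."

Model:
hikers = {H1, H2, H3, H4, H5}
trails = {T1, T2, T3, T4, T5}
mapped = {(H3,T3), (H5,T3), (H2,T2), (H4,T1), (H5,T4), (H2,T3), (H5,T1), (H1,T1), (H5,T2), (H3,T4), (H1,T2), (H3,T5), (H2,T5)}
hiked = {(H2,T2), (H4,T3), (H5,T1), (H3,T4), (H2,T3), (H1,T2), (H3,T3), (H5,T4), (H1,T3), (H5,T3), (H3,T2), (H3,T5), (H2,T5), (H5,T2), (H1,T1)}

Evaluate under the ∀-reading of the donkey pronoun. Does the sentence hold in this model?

False

"it" takes "a trail" as antecedent — a donkey pronoun bound across the clause boundary.
Strong reading: for every (h,t) with mapped(h,t), hiked(h,t).
Restrictor pairs: (H1,T1) ✓  (H1,T2) ✓  (H2,T2) ✓  (H2,T3) ✓  (H2,T5) ✓  (H3,T3) ✓  (H3,T4) ✓  (H3,T5) ✓  (H4,T1) ✗  (H5,T1) ✓  (H5,T2) ✓  (H5,T3) ✓  (H5,T4) ✓
Counterexample: (H4,T1) is in mapped but fails the scope.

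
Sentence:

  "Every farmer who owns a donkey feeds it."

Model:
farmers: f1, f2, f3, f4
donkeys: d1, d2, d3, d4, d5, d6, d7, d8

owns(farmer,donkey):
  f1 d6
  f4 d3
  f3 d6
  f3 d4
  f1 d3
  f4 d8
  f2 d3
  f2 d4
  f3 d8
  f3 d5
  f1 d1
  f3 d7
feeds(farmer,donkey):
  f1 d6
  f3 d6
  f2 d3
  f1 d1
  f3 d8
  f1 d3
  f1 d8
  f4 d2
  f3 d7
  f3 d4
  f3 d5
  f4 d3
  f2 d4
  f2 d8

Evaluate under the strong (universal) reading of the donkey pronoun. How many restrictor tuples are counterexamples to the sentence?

"it" takes "a donkey" as antecedent — a donkey pronoun bound across the clause boundary.
Strong reading: for every (f,d) with owns(f,d), feeds(f,d).
Restrictor pairs: (f1,d1) ✓  (f1,d3) ✓  (f1,d6) ✓  (f2,d3) ✓  (f2,d4) ✓  (f3,d4) ✓  (f3,d5) ✓  (f3,d6) ✓  (f3,d7) ✓  (f3,d8) ✓  (f4,d3) ✓  (f4,d8) ✗
Counterexamples (restrictor pairs failing the scope): 1.

1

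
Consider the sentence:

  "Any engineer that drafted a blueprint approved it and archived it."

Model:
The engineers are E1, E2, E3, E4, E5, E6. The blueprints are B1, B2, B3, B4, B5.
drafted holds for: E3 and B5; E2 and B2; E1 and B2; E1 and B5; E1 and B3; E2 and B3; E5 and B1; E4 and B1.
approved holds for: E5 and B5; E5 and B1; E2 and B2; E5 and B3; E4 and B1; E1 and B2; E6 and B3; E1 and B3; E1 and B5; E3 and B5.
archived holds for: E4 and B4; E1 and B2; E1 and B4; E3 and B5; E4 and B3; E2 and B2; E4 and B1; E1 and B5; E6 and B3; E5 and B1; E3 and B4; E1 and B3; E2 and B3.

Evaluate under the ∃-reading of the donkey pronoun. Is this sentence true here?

True

"it" takes "a blueprint" as antecedent — a donkey pronoun bound across the clause boundary.
Weak reading: every engineer e with some drafted-blueprint has at least one drafted-blueprint b such that approved(e,b) ∧ archived(e,b).
Per engineer: E1:✓  E2:✓  E3:✓  E4:✓  E5:✓
Every engineer in the restrictor has a witness.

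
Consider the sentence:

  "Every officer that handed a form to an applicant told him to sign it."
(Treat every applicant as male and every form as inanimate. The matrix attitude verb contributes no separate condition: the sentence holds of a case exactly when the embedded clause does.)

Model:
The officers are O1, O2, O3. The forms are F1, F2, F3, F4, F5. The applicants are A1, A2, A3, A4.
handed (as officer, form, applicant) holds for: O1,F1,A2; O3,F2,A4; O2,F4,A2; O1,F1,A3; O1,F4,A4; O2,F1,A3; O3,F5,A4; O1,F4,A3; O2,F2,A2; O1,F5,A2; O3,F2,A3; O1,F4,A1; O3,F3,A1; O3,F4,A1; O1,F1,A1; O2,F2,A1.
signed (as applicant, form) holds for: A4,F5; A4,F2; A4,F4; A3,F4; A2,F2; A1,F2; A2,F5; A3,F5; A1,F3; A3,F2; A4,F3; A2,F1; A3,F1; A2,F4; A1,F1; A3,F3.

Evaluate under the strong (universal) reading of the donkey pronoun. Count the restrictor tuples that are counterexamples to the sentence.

2

"him" takes "an applicant" as antecedent and "it" takes "a form"; both are donkey pronouns co-varying with the restrictor.
Strong reading: for every (o,f,a) with handed(o,f,a), signed(a,f).
Restrictor triples: (O1,F1,A1)→signed(A1,F1) ✓  (O1,F1,A2)→signed(A2,F1) ✓  (O1,F1,A3)→signed(A3,F1) ✓  (O1,F4,A1)→signed(A1,F4) ✗  (O1,F4,A3)→signed(A3,F4) ✓  (O1,F4,A4)→signed(A4,F4) ✓  (O1,F5,A2)→signed(A2,F5) ✓  (O2,F1,A3)→signed(A3,F1) ✓  (O2,F2,A1)→signed(A1,F2) ✓  (O2,F2,A2)→signed(A2,F2) ✓  (O2,F4,A2)→signed(A2,F4) ✓  (O3,F2,A3)→signed(A3,F2) ✓  (O3,F2,A4)→signed(A4,F2) ✓  (O3,F3,A1)→signed(A1,F3) ✓  (O3,F4,A1)→signed(A1,F4) ✗  (O3,F5,A4)→signed(A4,F5) ✓
Counterexamples (restrictor triples failing the scope): 2.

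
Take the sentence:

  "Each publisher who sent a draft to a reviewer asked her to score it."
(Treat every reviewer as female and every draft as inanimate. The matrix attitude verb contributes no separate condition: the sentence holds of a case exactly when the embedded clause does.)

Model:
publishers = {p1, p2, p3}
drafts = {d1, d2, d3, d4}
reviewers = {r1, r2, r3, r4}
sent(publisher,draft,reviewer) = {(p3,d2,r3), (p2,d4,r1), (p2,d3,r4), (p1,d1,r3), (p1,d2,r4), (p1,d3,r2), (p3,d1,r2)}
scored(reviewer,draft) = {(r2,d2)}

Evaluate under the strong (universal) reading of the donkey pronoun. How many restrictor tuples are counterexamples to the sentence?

"her" takes "a reviewer" as antecedent and "it" takes "a draft"; both are donkey pronouns co-varying with the restrictor.
Strong reading: for every (p,d,r) with sent(p,d,r), scored(r,d).
Restrictor triples: (p1,d1,r3)→scored(r3,d1) ✗  (p1,d2,r4)→scored(r4,d2) ✗  (p1,d3,r2)→scored(r2,d3) ✗  (p2,d3,r4)→scored(r4,d3) ✗  (p2,d4,r1)→scored(r1,d4) ✗  (p3,d1,r2)→scored(r2,d1) ✗  (p3,d2,r3)→scored(r3,d2) ✗
Counterexamples (restrictor triples failing the scope): 7.

7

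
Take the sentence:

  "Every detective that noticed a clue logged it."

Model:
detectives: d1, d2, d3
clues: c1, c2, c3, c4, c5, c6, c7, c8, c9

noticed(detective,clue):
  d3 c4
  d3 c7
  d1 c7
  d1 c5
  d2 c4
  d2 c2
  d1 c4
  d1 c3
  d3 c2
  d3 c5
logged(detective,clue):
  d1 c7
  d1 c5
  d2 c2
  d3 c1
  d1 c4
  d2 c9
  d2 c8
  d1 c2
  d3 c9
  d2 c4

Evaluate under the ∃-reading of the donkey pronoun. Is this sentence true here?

False

"it" takes "a clue" as antecedent — a donkey pronoun bound across the clause boundary.
Weak reading: every detective d with some noticed-clue has at least one noticed-clue c such that logged(d,c).
Per detective: d1:✓  d2:✓  d3:✗
d3 has no witness among its noticed-clues.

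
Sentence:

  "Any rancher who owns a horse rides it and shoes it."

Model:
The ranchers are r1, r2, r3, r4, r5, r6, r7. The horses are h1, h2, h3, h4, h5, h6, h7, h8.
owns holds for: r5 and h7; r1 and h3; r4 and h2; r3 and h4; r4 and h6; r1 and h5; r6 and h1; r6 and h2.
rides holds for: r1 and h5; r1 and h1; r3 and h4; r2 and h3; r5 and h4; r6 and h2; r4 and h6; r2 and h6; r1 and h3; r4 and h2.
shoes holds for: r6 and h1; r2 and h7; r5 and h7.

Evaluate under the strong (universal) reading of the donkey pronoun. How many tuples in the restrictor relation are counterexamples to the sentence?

"it" takes "a horse" as antecedent — a donkey pronoun bound across the clause boundary.
Strong reading: for every (r,h) with owns(r,h), rides(r,h) ∧ shoes(r,h).
Restrictor pairs: (r1,h3) ✗  (r1,h5) ✗  (r3,h4) ✗  (r4,h2) ✗  (r4,h6) ✗  (r5,h7) ✗  (r6,h1) ✗  (r6,h2) ✗
Counterexamples (restrictor pairs failing the scope): 8.

8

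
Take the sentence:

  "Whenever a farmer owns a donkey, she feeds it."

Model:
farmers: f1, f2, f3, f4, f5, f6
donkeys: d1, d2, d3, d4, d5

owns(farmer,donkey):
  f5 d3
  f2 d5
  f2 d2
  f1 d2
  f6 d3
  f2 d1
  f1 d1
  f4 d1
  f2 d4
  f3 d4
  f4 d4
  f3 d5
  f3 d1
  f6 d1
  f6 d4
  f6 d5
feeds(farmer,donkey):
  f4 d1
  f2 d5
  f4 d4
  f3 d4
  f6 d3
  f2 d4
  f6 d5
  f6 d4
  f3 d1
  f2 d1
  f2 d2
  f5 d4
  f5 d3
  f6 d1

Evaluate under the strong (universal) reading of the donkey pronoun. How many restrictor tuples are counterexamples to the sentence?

"it" takes "a donkey" as antecedent — a donkey pronoun bound across the clause boundary.
Strong reading: for every (f,d) with owns(f,d), feeds(f,d).
Restrictor pairs: (f1,d1) ✗  (f1,d2) ✗  (f2,d1) ✓  (f2,d2) ✓  (f2,d4) ✓  (f2,d5) ✓  (f3,d1) ✓  (f3,d4) ✓  (f3,d5) ✗  (f4,d1) ✓  (f4,d4) ✓  (f5,d3) ✓  (f6,d1) ✓  (f6,d3) ✓  (f6,d4) ✓  (f6,d5) ✓
Counterexamples (restrictor pairs failing the scope): 3.

3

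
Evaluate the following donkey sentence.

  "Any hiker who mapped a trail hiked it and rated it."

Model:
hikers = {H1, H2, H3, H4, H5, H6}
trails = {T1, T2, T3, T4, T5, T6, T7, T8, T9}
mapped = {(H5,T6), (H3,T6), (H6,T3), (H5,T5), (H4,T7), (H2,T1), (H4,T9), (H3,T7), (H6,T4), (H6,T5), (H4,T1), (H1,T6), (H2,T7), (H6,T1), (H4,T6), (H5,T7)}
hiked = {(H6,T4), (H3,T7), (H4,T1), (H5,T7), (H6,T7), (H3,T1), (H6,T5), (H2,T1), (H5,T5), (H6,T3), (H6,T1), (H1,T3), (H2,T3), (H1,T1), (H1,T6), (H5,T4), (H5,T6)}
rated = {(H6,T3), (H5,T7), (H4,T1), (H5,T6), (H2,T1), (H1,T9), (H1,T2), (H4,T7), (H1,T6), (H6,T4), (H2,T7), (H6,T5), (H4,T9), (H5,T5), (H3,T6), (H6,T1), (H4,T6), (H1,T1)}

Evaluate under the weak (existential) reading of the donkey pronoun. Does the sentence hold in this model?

False

"it" takes "a trail" as antecedent — a donkey pronoun bound across the clause boundary.
Weak reading: every hiker h with some mapped-trail has at least one mapped-trail t such that hiked(h,t) ∧ rated(h,t).
Per hiker: H1:✓  H2:✓  H3:✗  H4:✓  H5:✓  H6:✓
H3 has no witness among its mapped-trails.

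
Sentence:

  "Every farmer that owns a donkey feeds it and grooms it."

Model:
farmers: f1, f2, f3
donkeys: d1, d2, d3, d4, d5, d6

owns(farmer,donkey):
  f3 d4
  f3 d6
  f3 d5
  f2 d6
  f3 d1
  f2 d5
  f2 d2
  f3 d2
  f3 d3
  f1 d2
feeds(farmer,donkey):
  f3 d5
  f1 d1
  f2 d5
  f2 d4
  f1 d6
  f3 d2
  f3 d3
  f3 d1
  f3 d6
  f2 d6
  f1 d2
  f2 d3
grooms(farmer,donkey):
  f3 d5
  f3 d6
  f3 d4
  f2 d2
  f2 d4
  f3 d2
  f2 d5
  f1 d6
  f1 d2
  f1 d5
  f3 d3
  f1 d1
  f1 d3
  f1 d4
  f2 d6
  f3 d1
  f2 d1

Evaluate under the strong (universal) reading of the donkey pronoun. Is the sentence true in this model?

False

"it" takes "a donkey" as antecedent — a donkey pronoun bound across the clause boundary.
Strong reading: for every (f,d) with owns(f,d), feeds(f,d) ∧ grooms(f,d).
Restrictor pairs: (f1,d2) ✓  (f2,d2) ✗  (f2,d5) ✓  (f2,d6) ✓  (f3,d1) ✓  (f3,d2) ✓  (f3,d3) ✓  (f3,d4) ✗  (f3,d5) ✓  (f3,d6) ✓
Counterexample: (f2,d2) is in owns but fails the scope.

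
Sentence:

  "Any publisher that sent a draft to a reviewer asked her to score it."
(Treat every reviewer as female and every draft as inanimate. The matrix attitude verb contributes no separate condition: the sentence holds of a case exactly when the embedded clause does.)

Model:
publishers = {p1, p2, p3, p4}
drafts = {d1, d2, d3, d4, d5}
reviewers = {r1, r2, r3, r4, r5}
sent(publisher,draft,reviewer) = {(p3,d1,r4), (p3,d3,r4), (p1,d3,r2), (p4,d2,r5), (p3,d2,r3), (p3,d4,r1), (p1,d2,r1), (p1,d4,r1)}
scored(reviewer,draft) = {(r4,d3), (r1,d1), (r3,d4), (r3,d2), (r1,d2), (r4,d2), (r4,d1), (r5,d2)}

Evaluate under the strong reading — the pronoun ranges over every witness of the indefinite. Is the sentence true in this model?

"her" takes "a reviewer" as antecedent and "it" takes "a draft"; both are donkey pronouns co-varying with the restrictor.
Strong reading: for every (p,d,r) with sent(p,d,r), scored(r,d).
Restrictor triples: (p1,d2,r1)→scored(r1,d2) ✓  (p1,d3,r2)→scored(r2,d3) ✗  (p1,d4,r1)→scored(r1,d4) ✗  (p3,d1,r4)→scored(r4,d1) ✓  (p3,d2,r3)→scored(r3,d2) ✓  (p3,d3,r4)→scored(r4,d3) ✓  (p3,d4,r1)→scored(r1,d4) ✗  (p4,d2,r5)→scored(r5,d2) ✓
Counterexample: (p1,d3,r2) — scored(r2,d3) does not hold.

False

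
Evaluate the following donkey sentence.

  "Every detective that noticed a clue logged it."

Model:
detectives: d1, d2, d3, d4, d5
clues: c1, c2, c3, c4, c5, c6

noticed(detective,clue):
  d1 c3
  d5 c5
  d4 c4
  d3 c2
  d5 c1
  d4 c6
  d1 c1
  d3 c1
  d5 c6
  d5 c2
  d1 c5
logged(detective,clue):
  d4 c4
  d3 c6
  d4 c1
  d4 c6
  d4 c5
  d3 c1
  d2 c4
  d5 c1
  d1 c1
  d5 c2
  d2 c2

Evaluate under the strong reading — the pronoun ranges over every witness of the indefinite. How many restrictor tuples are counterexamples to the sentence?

5

"it" takes "a clue" as antecedent — a donkey pronoun bound across the clause boundary.
Strong reading: for every (d,c) with noticed(d,c), logged(d,c).
Restrictor pairs: (d1,c1) ✓  (d1,c3) ✗  (d1,c5) ✗  (d3,c1) ✓  (d3,c2) ✗  (d4,c4) ✓  (d4,c6) ✓  (d5,c1) ✓  (d5,c2) ✓  (d5,c5) ✗  (d5,c6) ✗
Counterexamples (restrictor pairs failing the scope): 5.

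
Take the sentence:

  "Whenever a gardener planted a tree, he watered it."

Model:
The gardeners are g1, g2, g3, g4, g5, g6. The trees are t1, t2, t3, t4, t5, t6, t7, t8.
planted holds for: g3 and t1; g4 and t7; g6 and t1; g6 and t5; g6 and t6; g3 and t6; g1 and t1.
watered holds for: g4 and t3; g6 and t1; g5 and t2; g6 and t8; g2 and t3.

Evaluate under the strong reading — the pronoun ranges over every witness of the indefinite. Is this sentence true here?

"it" takes "a tree" as antecedent — a donkey pronoun bound across the clause boundary.
Strong reading: for every (g,t) with planted(g,t), watered(g,t).
Restrictor pairs: (g1,t1) ✗  (g3,t1) ✗  (g3,t6) ✗  (g4,t7) ✗  (g6,t1) ✓  (g6,t5) ✗  (g6,t6) ✗
Counterexample: (g1,t1) is in planted but fails the scope.

False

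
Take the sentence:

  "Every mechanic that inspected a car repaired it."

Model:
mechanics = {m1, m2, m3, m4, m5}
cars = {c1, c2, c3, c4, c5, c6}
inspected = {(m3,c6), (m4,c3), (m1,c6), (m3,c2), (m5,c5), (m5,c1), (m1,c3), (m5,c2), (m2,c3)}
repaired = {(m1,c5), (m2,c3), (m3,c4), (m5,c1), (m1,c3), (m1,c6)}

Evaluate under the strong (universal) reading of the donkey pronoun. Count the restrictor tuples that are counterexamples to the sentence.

"it" takes "a car" as antecedent — a donkey pronoun bound across the clause boundary.
Strong reading: for every (m,c) with inspected(m,c), repaired(m,c).
Restrictor pairs: (m1,c3) ✓  (m1,c6) ✓  (m2,c3) ✓  (m3,c2) ✗  (m3,c6) ✗  (m4,c3) ✗  (m5,c1) ✓  (m5,c2) ✗  (m5,c5) ✗
Counterexamples (restrictor pairs failing the scope): 5.

5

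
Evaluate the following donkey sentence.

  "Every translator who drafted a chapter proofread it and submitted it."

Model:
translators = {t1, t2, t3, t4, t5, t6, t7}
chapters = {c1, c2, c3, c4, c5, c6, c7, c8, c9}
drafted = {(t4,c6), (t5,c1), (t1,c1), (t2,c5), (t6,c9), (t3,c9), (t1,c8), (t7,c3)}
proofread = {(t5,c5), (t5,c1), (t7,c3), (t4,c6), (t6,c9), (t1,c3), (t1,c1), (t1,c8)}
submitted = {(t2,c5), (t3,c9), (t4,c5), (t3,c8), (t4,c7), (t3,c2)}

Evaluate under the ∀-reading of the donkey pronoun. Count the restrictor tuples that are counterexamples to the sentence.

8

"it" takes "a chapter" as antecedent — a donkey pronoun bound across the clause boundary.
Strong reading: for every (t,c) with drafted(t,c), proofread(t,c) ∧ submitted(t,c).
Restrictor pairs: (t1,c1) ✗  (t1,c8) ✗  (t2,c5) ✗  (t3,c9) ✗  (t4,c6) ✗  (t5,c1) ✗  (t6,c9) ✗  (t7,c3) ✗
Counterexamples (restrictor pairs failing the scope): 8.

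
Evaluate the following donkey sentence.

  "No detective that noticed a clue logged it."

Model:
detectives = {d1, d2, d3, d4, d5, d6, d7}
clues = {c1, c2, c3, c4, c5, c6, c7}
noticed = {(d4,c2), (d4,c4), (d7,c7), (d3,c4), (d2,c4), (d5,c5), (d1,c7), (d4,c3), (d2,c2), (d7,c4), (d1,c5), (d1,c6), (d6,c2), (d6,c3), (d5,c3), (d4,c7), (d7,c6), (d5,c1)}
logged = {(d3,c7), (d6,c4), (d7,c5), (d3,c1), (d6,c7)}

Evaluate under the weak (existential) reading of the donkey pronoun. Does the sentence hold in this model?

True

"it" takes "a clue" as antecedent — a donkey pronoun bound across the clause boundary.
Truth condition: for no (d,c) with noticed(d,c) does logged(d,c) hold.
Restrictor pairs — does the scope hold? (d1,c5):fails  (d1,c6):fails  (d1,c7):fails  (d2,c2):fails  (d2,c4):fails  (d3,c4):fails  (d4,c2):fails  (d4,c3):fails  (d4,c4):fails  (d4,c7):fails  (d5,c1):fails  (d5,c3):fails  (d5,c5):fails  (d6,c2):fails  (d6,c3):fails  (d7,c4):fails  (d7,c6):fails  (d7,c7):fails
Scope holds for no restrictor pair, so the sentence is true.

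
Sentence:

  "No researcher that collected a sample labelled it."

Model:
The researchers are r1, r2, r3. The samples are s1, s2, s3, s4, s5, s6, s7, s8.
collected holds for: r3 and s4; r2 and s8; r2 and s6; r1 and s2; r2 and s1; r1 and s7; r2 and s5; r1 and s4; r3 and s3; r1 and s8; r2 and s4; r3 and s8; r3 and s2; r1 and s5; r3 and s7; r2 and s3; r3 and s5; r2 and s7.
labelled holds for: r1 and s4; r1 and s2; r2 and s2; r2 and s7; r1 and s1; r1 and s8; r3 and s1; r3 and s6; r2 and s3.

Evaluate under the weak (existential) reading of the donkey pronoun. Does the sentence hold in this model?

False

"it" takes "a sample" as antecedent — a donkey pronoun bound across the clause boundary.
Truth condition: for no (r,s) with collected(r,s) does labelled(r,s) hold.
Restrictor pairs — does the scope hold? (r1,s2):holds  (r1,s4):holds  (r1,s5):fails  (r1,s7):fails  (r1,s8):holds  (r2,s1):fails  (r2,s3):holds  (r2,s4):fails  (r2,s5):fails  (r2,s6):fails  (r2,s7):holds  (r2,s8):fails  (r3,s2):fails  (r3,s3):fails  (r3,s4):fails  (r3,s5):fails  (r3,s7):fails  (r3,s8):fails
Scope holds for 5 pair(s), so the sentence is false.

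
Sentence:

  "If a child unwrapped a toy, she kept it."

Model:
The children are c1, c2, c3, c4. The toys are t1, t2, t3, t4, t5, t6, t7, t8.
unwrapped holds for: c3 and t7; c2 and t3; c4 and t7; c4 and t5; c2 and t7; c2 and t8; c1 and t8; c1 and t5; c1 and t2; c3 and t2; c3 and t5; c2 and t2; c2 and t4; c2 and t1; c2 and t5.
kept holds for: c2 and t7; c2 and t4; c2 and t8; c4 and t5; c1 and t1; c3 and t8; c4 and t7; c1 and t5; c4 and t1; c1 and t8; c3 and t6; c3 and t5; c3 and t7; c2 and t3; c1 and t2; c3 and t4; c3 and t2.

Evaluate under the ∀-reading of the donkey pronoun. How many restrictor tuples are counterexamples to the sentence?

"it" takes "a toy" as antecedent — a donkey pronoun bound across the clause boundary.
Strong reading: for every (c,t) with unwrapped(c,t), kept(c,t).
Restrictor pairs: (c1,t2) ✓  (c1,t5) ✓  (c1,t8) ✓  (c2,t1) ✗  (c2,t2) ✗  (c2,t3) ✓  (c2,t4) ✓  (c2,t5) ✗  (c2,t7) ✓  (c2,t8) ✓  (c3,t2) ✓  (c3,t5) ✓  (c3,t7) ✓  (c4,t5) ✓  (c4,t7) ✓
Counterexamples (restrictor pairs failing the scope): 3.

3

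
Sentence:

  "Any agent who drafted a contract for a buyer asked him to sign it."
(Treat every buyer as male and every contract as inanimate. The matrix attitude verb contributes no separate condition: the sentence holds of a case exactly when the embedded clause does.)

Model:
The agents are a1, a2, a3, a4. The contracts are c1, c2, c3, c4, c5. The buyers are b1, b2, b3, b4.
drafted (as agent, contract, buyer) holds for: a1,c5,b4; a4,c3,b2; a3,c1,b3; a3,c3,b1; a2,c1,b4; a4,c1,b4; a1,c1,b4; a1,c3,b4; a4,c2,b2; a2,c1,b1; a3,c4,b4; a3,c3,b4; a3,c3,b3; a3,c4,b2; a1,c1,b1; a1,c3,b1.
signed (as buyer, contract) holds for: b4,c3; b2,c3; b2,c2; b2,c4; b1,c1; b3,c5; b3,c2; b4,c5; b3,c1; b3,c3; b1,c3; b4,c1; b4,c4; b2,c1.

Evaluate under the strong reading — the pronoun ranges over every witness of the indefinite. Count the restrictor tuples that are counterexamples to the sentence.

0

"him" takes "a buyer" as antecedent and "it" takes "a contract"; both are donkey pronouns co-varying with the restrictor.
Strong reading: for every (a,c,b) with drafted(a,c,b), signed(b,c).
Restrictor triples: (a1,c1,b1)→signed(b1,c1) ✓  (a1,c1,b4)→signed(b4,c1) ✓  (a1,c3,b1)→signed(b1,c3) ✓  (a1,c3,b4)→signed(b4,c3) ✓  (a1,c5,b4)→signed(b4,c5) ✓  (a2,c1,b1)→signed(b1,c1) ✓  (a2,c1,b4)→signed(b4,c1) ✓  (a3,c1,b3)→signed(b3,c1) ✓  (a3,c3,b1)→signed(b1,c3) ✓  (a3,c3,b3)→signed(b3,c3) ✓  (a3,c3,b4)→signed(b4,c3) ✓  (a3,c4,b2)→signed(b2,c4) ✓  (a3,c4,b4)→signed(b4,c4) ✓  (a4,c1,b4)→signed(b4,c1) ✓  (a4,c2,b2)→signed(b2,c2) ✓  (a4,c3,b2)→signed(b2,c3) ✓
Counterexamples (restrictor triples failing the scope): 0.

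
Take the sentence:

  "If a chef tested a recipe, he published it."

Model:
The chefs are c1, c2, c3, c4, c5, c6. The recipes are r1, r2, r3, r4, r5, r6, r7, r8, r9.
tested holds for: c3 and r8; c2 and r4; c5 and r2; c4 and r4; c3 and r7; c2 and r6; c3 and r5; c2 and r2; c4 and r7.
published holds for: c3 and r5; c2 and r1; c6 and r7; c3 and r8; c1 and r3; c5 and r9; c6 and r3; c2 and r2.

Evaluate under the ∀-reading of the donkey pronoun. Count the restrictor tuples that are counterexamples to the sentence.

"it" takes "a recipe" as antecedent — a donkey pronoun bound across the clause boundary.
Strong reading: for every (c,r) with tested(c,r), published(c,r).
Restrictor pairs: (c2,r2) ✓  (c2,r4) ✗  (c2,r6) ✗  (c3,r5) ✓  (c3,r7) ✗  (c3,r8) ✓  (c4,r4) ✗  (c4,r7) ✗  (c5,r2) ✗
Counterexamples (restrictor pairs failing the scope): 6.

6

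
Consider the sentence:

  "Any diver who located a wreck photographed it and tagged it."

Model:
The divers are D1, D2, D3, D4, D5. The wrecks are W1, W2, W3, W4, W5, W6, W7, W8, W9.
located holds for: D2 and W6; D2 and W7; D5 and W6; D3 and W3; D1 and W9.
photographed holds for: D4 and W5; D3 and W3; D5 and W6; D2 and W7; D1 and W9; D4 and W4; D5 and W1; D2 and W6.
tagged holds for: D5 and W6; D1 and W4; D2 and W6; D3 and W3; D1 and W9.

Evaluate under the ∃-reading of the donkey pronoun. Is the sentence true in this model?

True

"it" takes "a wreck" as antecedent — a donkey pronoun bound across the clause boundary.
Weak reading: every diver d with some located-wreck has at least one located-wreck w such that photographed(d,w) ∧ tagged(d,w).
Per diver: D1:✓  D2:✓  D3:✓  D5:✓
Every diver in the restrictor has a witness.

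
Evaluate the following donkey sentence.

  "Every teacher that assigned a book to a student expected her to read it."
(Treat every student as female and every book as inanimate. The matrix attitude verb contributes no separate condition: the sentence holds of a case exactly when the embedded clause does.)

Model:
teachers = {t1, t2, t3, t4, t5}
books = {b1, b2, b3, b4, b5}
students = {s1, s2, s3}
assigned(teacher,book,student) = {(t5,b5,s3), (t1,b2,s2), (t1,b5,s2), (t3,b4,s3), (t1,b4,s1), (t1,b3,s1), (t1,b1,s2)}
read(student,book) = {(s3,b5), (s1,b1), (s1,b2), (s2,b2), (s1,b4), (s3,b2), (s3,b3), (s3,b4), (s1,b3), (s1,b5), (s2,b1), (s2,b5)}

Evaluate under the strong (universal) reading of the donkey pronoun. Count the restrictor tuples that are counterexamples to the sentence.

"her" takes "a student" as antecedent and "it" takes "a book"; both are donkey pronouns co-varying with the restrictor.
Strong reading: for every (t,b,s) with assigned(t,b,s), read(s,b).
Restrictor triples: (t1,b1,s2)→read(s2,b1) ✓  (t1,b2,s2)→read(s2,b2) ✓  (t1,b3,s1)→read(s1,b3) ✓  (t1,b4,s1)→read(s1,b4) ✓  (t1,b5,s2)→read(s2,b5) ✓  (t3,b4,s3)→read(s3,b4) ✓  (t5,b5,s3)→read(s3,b5) ✓
Counterexamples (restrictor triples failing the scope): 0.

0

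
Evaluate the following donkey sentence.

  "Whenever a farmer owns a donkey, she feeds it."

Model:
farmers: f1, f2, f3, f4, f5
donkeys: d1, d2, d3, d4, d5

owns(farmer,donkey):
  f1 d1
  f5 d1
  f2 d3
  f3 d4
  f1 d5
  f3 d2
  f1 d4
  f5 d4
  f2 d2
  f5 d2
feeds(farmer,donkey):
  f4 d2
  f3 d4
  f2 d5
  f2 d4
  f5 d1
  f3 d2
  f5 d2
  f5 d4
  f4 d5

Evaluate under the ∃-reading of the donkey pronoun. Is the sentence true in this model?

False

"it" takes "a donkey" as antecedent — a donkey pronoun bound across the clause boundary.
Weak reading: every farmer f with some owns-donkey has at least one owns-donkey d such that feeds(f,d).
Per farmer: f1:✗  f2:✗  f3:✓  f5:✓
f1 has no witness among its owns-donkeys.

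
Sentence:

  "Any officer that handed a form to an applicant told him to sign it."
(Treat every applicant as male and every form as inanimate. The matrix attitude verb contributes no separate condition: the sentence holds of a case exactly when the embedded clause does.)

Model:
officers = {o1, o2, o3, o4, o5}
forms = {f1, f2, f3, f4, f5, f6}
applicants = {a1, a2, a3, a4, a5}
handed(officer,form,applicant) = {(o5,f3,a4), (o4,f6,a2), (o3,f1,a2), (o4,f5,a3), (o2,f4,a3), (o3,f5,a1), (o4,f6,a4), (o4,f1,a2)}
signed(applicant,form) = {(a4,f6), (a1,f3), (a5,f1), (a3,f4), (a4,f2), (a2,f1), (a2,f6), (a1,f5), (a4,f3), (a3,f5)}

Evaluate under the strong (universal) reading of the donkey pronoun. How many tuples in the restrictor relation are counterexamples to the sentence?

0

"him" takes "an applicant" as antecedent and "it" takes "a form"; both are donkey pronouns co-varying with the restrictor.
Strong reading: for every (o,f,a) with handed(o,f,a), signed(a,f).
Restrictor triples: (o2,f4,a3)→signed(a3,f4) ✓  (o3,f1,a2)→signed(a2,f1) ✓  (o3,f5,a1)→signed(a1,f5) ✓  (o4,f1,a2)→signed(a2,f1) ✓  (o4,f5,a3)→signed(a3,f5) ✓  (o4,f6,a2)→signed(a2,f6) ✓  (o4,f6,a4)→signed(a4,f6) ✓  (o5,f3,a4)→signed(a4,f3) ✓
Counterexamples (restrictor triples failing the scope): 0.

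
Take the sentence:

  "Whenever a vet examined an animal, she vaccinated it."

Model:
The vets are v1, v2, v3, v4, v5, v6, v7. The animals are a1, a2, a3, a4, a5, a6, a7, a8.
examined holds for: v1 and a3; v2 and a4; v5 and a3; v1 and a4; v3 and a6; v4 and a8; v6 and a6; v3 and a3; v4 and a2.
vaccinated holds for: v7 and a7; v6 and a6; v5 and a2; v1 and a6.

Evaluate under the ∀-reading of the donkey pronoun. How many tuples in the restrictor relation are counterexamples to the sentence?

8

"it" takes "an animal" as antecedent — a donkey pronoun bound across the clause boundary.
Strong reading: for every (v,a) with examined(v,a), vaccinated(v,a).
Restrictor pairs: (v1,a3) ✗  (v1,a4) ✗  (v2,a4) ✗  (v3,a3) ✗  (v3,a6) ✗  (v4,a2) ✗  (v4,a8) ✗  (v5,a3) ✗  (v6,a6) ✓
Counterexamples (restrictor pairs failing the scope): 8.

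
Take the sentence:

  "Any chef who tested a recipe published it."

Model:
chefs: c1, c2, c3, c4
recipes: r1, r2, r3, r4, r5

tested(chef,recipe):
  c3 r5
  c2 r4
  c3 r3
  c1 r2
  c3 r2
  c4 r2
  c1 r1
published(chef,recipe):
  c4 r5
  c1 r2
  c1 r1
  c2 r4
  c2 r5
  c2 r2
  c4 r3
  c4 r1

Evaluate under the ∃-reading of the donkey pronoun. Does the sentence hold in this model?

False

"it" takes "a recipe" as antecedent — a donkey pronoun bound across the clause boundary.
Weak reading: every chef c with some tested-recipe has at least one tested-recipe r such that published(c,r).
Per chef: c1:✓  c2:✓  c3:✗  c4:✗
c3 has no witness among its tested-recipes.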